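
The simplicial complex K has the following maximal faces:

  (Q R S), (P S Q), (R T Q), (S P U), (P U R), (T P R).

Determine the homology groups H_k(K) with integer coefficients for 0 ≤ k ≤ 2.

H_0 = Z,  H_1 = Z,  H_2 = 0.

Order the vertices as P < Q < R < S < T < U. Listing each simplex with vertices in this order, K has dimension 2 with simplices:

  0-simplices (6): P, Q, R, S, T, U
  1-simplices (12): PQ, PR, PS, PT, PU, QR, QS, QT, RS, RT, RU, SU
  2-simplices (6): PQS, PRT, PRU, PSU, QRS, QRT

Hence C_0 ≅ Z^6, C_1 ≅ Z^12, C_2 ≅ Z^6.

The boundary map ∂_1: C_1 → C_0 maps an edge to its endpoints' difference, ∂[p,q] = q − p. For instance
  ∂PQ = Q − P.
As a 6×12 matrix over Z this has rank 5, with invariant factors (1,1,1,1,1).

The boundary map ∂_2: C_2 → C_1 sends each 2-simplex [p,q,r] to [q,r] − [p,r] + [p,q]. For instance
  ∂QRT = RT − QT + QR,
  ∂QRS = RS − QS + QR.
The 12×6 boundary matrix has rank 6 and Smith normal form diag(1,1,1,1,1,1).

Now H_k = ker ∂_k / im ∂_{k+1}, so:

  H_0: rank C_0 − rank ∂_1 = 6 − 5 = 1, and the invariant factors of ∂_1 are all 1, so H_0 ≅ Z.
  H_1: rank ker ∂_1 − rank ∂_2 = (12 − 5) − 6 = 1, and the invariant factors of ∂_2 are all 1, so H_1 ≅ Z.
  H_2: rank ker ∂_2 − rank ∂_3 = (6 − 6) − 0 = 0, and there is no ∂_3, so H_2 ≅ 0.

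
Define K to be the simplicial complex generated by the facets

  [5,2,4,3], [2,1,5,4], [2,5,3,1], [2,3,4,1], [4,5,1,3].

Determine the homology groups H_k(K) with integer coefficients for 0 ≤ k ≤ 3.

H_0 ≅ Z,  H_1 = 0,  H_2 = 0,  H_3 ≅ Z.

K has 5 vertices, 10 edges, 10 triangles, 5 3-simplices.
rank ∂_0 = 0, rank ∂_1 = 4 ⇒ b_0 = 5 − 0 − 4 = 1; all invariant factors of ∂_1 are 1 so no torsion. So H_0 = Z.
rank ∂_1 = 4, rank ∂_2 = 6 ⇒ b_1 = 10 − 4 − 6 = 0; all invariant factors of ∂_2 are 1 so no torsion. So H_1 = 0.
rank ∂_2 = 6, rank ∂_3 = 4 ⇒ b_2 = 10 − 6 − 4 = 0; all invariant factors of ∂_3 are 1 so no torsion. So H_2 = 0.
rank ∂_3 = 4, rank ∂_4 = 0 ⇒ b_3 = 5 − 4 − 0 = 1. So H_3 = Z.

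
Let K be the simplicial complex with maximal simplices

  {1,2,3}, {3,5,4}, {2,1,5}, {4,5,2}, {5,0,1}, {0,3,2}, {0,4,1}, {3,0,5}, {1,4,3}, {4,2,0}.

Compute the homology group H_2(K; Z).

Fix the vertex order 0 < 1 < 2 < 3 < 4 < 5 and write every simplex with vertices in increasing order. Then dim K = 2 and the simplices of K are:

  0-simplices (6): [0], [1], [2], [3], [4], [5]
  1-simplices (15): [0,1], [0,2], [0,3], [0,4], [0,5], [1,2], [1,3], [1,4], [1,5], [2,3], [2,4], [2,5], [3,4], [3,5], [4,5]
  2-simplices (10): [0,1,4], [0,1,5], [0,2,3], [0,2,4], [0,3,5], [1,2,3], [1,2,5], [1,3,4], [2,4,5], [3,4,5]

Hence C_0 ≅ Z^6, C_1 ≅ Z^15, C_2 ≅ Z^10.

The boundary map ∂_1: C_1 → C_0 is given by ∂[p,q] = [q] − [p].
The 6×15 boundary matrix has rank 5 and Smith normal form diag(1,1,1,1,1).

The boundary map ∂_2: C_2 → C_1 sends each 2-simplex [p,q,r] to [q,r] − [p,r] + [p,q]. For instance
  ∂[1,2,3] = [2,3] − [1,3] + [1,2],
  ∂[0,2,3] = [2,3] − [0,3] + [0,2].
As a 15×10 matrix over Z this has rank 10, with invariant factors (1,1,1,1,1,1,1,1,1,2).

Reading off H_k = ker ∂_k / im ∂_{k+1}:

  H_2: rank ker ∂_2 − rank ∂_3 = (10 − 10) − 0 = 0, and there is no ∂_3, so H_2 ≅ 0.

H_2 ≅ 0.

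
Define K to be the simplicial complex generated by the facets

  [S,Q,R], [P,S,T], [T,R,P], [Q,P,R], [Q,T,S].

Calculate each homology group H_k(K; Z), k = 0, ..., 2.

H_0 = Z,  H_1 = Z,  H_2 = 0.

K has 5 vertices, 10 edges, 5 triangles.
rank ∂_0 = 0, rank ∂_1 = 4 ⇒ b_0 = 5 − 0 − 4 = 1; all invariant factors of ∂_1 are 1 so no torsion. So H_0 = Z.
rank ∂_1 = 4, rank ∂_2 = 5 ⇒ b_1 = 10 − 4 − 5 = 1; all invariant factors of ∂_2 are 1 so no torsion. So H_1 = Z.
rank ∂_2 = 5, rank ∂_3 = 0 ⇒ b_2 = 5 − 5 − 0 = 0. So H_2 = 0.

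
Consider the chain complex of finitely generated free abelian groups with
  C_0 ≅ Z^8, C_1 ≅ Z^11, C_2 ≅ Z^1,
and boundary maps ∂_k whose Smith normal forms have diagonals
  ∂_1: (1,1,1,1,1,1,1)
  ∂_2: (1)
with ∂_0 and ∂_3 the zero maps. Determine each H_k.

H_0 ≅ Z,  H_1 ≅ Z^3,  H_2 = 0.

H_0: b_0 = 8 − 0 − 7 = 1; torsion from ∂_1 factors > 1: none. So H_0 ≅ Z.
H_1: b_1 = 11 − 7 − 1 = 3; torsion from ∂_2 factors > 1: none. So H_1 ≅ Z^3.
H_2: b_2 = 1 − 1 − 0 = 0; torsion from ∂_3 factors > 1: none. So H_2 ≅ 0.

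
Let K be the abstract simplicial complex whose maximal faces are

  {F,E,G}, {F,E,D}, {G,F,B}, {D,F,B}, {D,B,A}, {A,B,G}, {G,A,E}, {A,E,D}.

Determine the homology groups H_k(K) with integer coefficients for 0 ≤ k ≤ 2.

H_0 ≅ Z,  H_1 = 0,  H_2 ≅ Z.

Take the total order A < B < D < E < F < G on the vertex set. Then K (dimension 2) consists of the simplices:

  0-simplices (6): A, B, D, E, F, G
  1-simplices (12): AB, AD, AE, AG, BD, BF, BG, DE, DF, EF, EG, FG
  2-simplices (8): ABD, ABG, ADE, AEG, BDF, BFG, DEF, EFG

Hence C_0 ≅ Z^6, C_1 ≅ Z^12, C_2 ≅ Z^8.

Boundary ∂_1: C_1 → C_0 maps an edge to its endpoints' difference, ∂[p,q] = q − p.
The 6×12 boundary matrix has rank 5 and Smith normal form diag(1,1,1,1,1).

∂_2: C_2 → C_1 maps a triangle to the signed sum of its edges. For instance
  ∂BFG = FG − BG + BF,
  ∂ADE = DE − AE + AD.
This gives a 12×8 integer matrix of rank 7; reducing to Smith normal form yields diagonal entries (1,1,1,1,1,1,1).

From H_k ≅ ker(∂_k) / im(∂_{k+1}) we obtain:

  H_0: rank C_0 − rank ∂_1 = 6 − 5 = 1, and the invariant factors of ∂_1 are all 1, so H_0 ≅ Z.
  H_1: rank ker ∂_1 − rank ∂_2 = (12 − 5) − 7 = 0, and the invariant factors of ∂_2 are all 1, so H_1 ≅ 0.
  H_2: rank ker ∂_2 − rank ∂_3 = (8 − 7) − 0 = 1, and there is no ∂_3, so H_2 ≅ Z.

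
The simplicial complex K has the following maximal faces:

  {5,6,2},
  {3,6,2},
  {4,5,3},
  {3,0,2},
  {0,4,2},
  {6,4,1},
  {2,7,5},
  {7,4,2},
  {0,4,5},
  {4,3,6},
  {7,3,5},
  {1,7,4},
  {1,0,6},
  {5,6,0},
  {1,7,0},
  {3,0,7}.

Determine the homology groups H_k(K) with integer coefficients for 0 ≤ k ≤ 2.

Order the vertices as 0 < 1 < 2 < 3 < 4 < 5 < 6 < 7. Listing each simplex with vertices in this order, K has dimension 2 with simplices:

  0-simplices (8): [0], [1], [2], [3], [4], [5], [6], [7]
  1-simplices (24): (24 of them)
  2-simplices (16): [0,1,6], [0,1,7], [0,2,3], [0,2,4], [0,3,7], [0,4,5], [0,5,6], [1,4,6], [1,4,7], [2,3,6], [2,4,7], [2,5,6], [2,5,7], [3,4,5], [3,4,6], [3,5,7]

giving chain groups C_0 ≅ Z^8, C_1 ≅ Z^24, C_2 ≅ Z^16.

The boundary map ∂_1: C_1 → C_0 maps an edge to its endpoints' difference, ∂[p,q] = q − p. For instance
  ∂[0,5] = [5] − [0].
This gives a 8×24 integer matrix of rank 7; reducing to Smith normal form yields diagonal entries (1,1,1,1,1,1,1).

Boundary ∂_2: C_2 → C_1 acts by ∂[p,q,r] = [q,r] − [p,r] + [p,q]. For instance
  ∂[1,4,7] = [4,7] − [1,7] + [1,4],
  ∂[2,5,6] = [5,6] − [2,6] + [2,5].
As a 24×16 matrix over Z this has rank 15, with invariant factors (1,1,1,1,1,1,1,1,1,1,1,1,1,1,1).

Now H_k = ker ∂_k / im ∂_{k+1}, so:

  H_0: rank C_0 − rank ∂_1 = 8 − 7 = 1, and the invariant factors of ∂_1 are all 1, so H_0 ≅ Z.
  H_1: rank ker ∂_1 − rank ∂_2 = (24 − 7) − 15 = 2, and the invariant factors of ∂_2 are all 1, so H_1 ≅ Z^2.
  H_2: rank ker ∂_2 − rank ∂_3 = (16 − 15) − 0 = 1, and there is no ∂_3, so H_2 ≅ Z.

As a check, the Euler characteristic is 8 − 24 + 16 = 0, which agrees with 1 − 2 + 1 = 0.

H_0 ≅ Z,  H_1 ≅ Z^2,  H_2 ≅ Z.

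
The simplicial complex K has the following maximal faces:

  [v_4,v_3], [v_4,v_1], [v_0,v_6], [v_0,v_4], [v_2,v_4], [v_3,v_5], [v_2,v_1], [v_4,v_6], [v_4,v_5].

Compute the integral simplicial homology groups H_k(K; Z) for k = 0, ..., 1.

H_0 = Z,  H_1 = Z^3.

Order the vertices as v_0 < v_1 < v_2 < v_3 < v_4 < v_5 < v_6. Listing each simplex with vertices in this order, K has dimension 1 with simplices:

  0-simplices (7): [v_0], [v_1], [v_2], [v_3], [v_4], [v_5], [v_6]
  1-simplices (9): [v_0,v_4], [v_0,v_6], [v_1,v_2], [v_1,v_4], [v_2,v_4], [v_3,v_4], [v_3,v_5], [v_4,v_5], [v_4,v_6]

giving chain groups C_0 ≅ Z^7, C_1 ≅ Z^9.

Boundary ∂_1: C_1 → C_0 maps an edge to its endpoints' difference, ∂[p,q] = q − p.
The resulting 7×9 matrix has rank 6, and its Smith normal form has invariant factors (1,1,1,1,1,1).

Computing H_k = (kernel of ∂_k) / (image of ∂_{k+1}):

  H_0: rank C_0 − rank ∂_1 = 7 − 6 = 1, and the invariant factors of ∂_1 are all 1, so H_0 = Z.
  H_1: rank ker ∂_1 − rank ∂_2 = (9 − 6) − 0 = 3, and there is no ∂_2, so H_1 = Z^3.

As a check, the Euler characteristic is 7 − 9 = -2, which agrees with 1 − 3 = -2.
(K is a triangulation of a wedge of 3 circles.)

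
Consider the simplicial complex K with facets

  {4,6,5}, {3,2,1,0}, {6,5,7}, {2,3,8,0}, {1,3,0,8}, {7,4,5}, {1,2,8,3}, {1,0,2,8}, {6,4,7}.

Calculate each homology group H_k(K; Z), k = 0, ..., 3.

Order the vertices as 0 < 1 < 2 < 3 < 4 < 5 < 6 < 7 < 8. Listing each simplex with vertices in this order, K has dimension 3 with simplices:

  0-simplices (9): [0], [1], [2], [3], [4], [5], [6], [7], [8]
  1-simplices (16): [0,1], [0,2], [0,3], [0,8], [1,2], [1,3], [1,8], [2,3], [2,8], [3,8], [4,5], [4,6], [4,7], [5,6], [5,7], [6,7]
  2-simplices (14): [0,1,2], [0,1,3], [0,1,8], [0,2,3], [0,2,8], [0,3,8], [1,2,3], [1,2,8], [1,3,8], [2,3,8], [4,5,6], [4,5,7], [4,6,7], [5,6,7]
  3-simplices (5): [0,1,2,3], [0,1,2,8], [0,1,3,8], [0,2,3,8], [1,2,3,8]

Hence C_0 ≅ Z^9, C_1 ≅ Z^16, C_2 ≅ Z^14, C_3 ≅ Z^5.

Boundary ∂_1: C_1 → C_0 maps an edge to its endpoints' difference, ∂[p,q] = q − p. For instance
  ∂[0,2] = [2] − [0].
The 9×16 boundary matrix has rank 7 and Smith normal form diag(1,1,1,1,1,1,1).

∂_2: C_2 → C_1 sends each 2-simplex [p,q,r] to [q,r] − [p,r] + [p,q]. For instance
  ∂[5,6,7] = [6,7] − [5,7] + [5,6],
  ∂[1,2,8] = [2,8] − [1,8] + [1,2].
As a 16×14 matrix over Z this has rank 9, with invariant factors (1,1,1,1,1,1,1,1,1).

∂_3: C_3 → C_2 sends each 3-simplex σ to the alternating sum Σ_i (−1)^i (σ with its i-th vertex removed). For instance
  ∂[0,1,2,8] = [1,2,8] − [0,2,8] + [0,1,8] − [0,1,2],
  ∂[1,2,3,8] = [2,3,8] − [1,3,8] + [1,2,8] − [1,2,3].
The resulting 14×5 matrix has rank 4, and its Smith normal form has invariant factors (1,1,1,1).

Computing H_k = (kernel of ∂_k) / (image of ∂_{k+1}):

  H_0: rank C_0 − rank ∂_1 = 9 − 7 = 2, and the invariant factors of ∂_1 are all 1, so H_0 ≅ Z^2.
  H_1: rank ker ∂_1 − rank ∂_2 = (16 − 7) − 9 = 0, and the invariant factors of ∂_2 are all 1, so H_1 ≅ 0.
  H_2: rank ker ∂_2 − rank ∂_3 = (14 − 9) − 4 = 1, and the invariant factors of ∂_3 are all 1, so H_2 ≅ Z.
  H_3: rank ker ∂_3 − rank ∂_4 = (5 − 4) − 0 = 1, and there is no ∂_4, so H_3 ≅ Z.

As a check, the Euler characteristic is 9 − 16 + 14 − 5 = 2, which agrees with 2 − 0 + 1 − 1 = 2.

H_0 ≅ Z^2,  H_1 = 0,  H_2 ≅ Z,  H_3 ≅ Z.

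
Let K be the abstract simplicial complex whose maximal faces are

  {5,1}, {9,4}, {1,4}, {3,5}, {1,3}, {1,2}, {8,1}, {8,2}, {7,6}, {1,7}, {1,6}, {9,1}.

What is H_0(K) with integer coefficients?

H_0 = Z.

K has 9 vertices, 12 edges.
rank ∂_0 = 0, rank ∂_1 = 8 ⇒ b_0 = 9 − 0 − 8 = 1; all invariant factors of ∂_1 are 1 so no torsion. So H_0 ≅ Z.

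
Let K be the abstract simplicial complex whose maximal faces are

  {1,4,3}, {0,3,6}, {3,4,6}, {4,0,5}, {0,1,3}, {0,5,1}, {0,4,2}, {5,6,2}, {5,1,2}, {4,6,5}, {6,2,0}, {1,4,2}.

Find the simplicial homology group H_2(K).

Fix the vertex order 0 < 1 < 2 < 3 < 4 < 5 < 6 and write every simplex with vertices in increasing order. Then dim K = 2 and the simplices of K are:

  0-simplices (7): [0], [1], [2], [3], [4], [5], [6]
  1-simplices (18): [0,1], [0,2], [0,3], [0,4], [0,5], [0,6], [1,2], [1,3], [1,4], [1,5], [2,4], [2,5], [2,6], [3,4], [3,6], [4,5], [4,6], [5,6]
  2-simplices (12): [0,1,3], [0,1,5], [0,2,4], [0,2,6], [0,3,6], [0,4,5], [1,2,4], [1,2,5], [1,3,4], [2,5,6], [3,4,6], [4,5,6]

so the chain groups are C_0 ≅ Z^7, C_1 ≅ Z^18, C_2 ≅ Z^12.

∂_1: C_1 → C_0 maps an edge to its endpoints' difference, ∂[p,q] = q − p.
This gives a 7×18 integer matrix of rank 6; reducing to Smith normal form yields diagonal entries (1,1,1,1,1,1).

The boundary map ∂_2: C_2 → C_1 acts by ∂[p,q,r] = [q,r] − [p,r] + [p,q]. For instance
  ∂[0,1,3] = [1,3] − [0,3] + [0,1],
  ∂[2,5,6] = [5,6] − [2,6] + [2,5].
The 18×12 boundary matrix has rank 12 and Smith normal form diag(1,1,1,1,1,1,1,1,1,1,1,2).

Now H_k = ker ∂_k / im ∂_{k+1}, so:

  H_2: rank ker ∂_2 − rank ∂_3 = (12 − 12) − 0 = 0, and there is no ∂_3, so H_2 = 0.

H_2 ≅ 0.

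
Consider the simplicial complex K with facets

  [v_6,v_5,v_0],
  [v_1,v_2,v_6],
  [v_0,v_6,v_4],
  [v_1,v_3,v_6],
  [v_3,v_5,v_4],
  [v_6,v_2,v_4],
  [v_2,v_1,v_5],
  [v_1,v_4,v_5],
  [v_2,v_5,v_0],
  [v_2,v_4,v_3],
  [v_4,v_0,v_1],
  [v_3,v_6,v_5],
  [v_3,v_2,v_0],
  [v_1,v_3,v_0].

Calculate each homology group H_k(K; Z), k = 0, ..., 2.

Order the vertices as v_0 < v_1 < v_2 < v_3 < v_4 < v_5 < v_6. Listing each simplex with vertices in this order, K has dimension 2 with simplices:

  0-simplices (7): [v_0], [v_1], [v_2], [v_3], [v_4], [v_5], [v_6]
  1-simplices (21): (21 of them)
  2-simplices (14): (14 of them)

giving chain groups C_0 ≅ Z^7, C_1 ≅ Z^21, C_2 ≅ Z^14.

∂_1: C_1 → C_0 sends each edge [p,q] (with p < q) to q − p.
The resulting 7×21 matrix has rank 6, and its Smith normal form has invariant factors (1,1,1,1,1,1).

∂_2: C_2 → C_1 acts by ∂[p,q,r] = [q,r] − [p,r] + [p,q]. For instance
  ∂[v_1,v_3,v_6] = [v_3,v_6] − [v_1,v_6] + [v_1,v_3],
  ∂[v_0,v_2,v_3] = [v_2,v_3] − [v_0,v_3] + [v_0,v_2].
As a 21×14 matrix over Z this has rank 13, with invariant factors (1,1,1,1,1,1,1,1,1,1,1,1,1).

Now H_k = ker ∂_k / im ∂_{k+1}, so:

  H_0: rank C_0 − rank ∂_1 = 7 − 6 = 1, and the invariant factors of ∂_1 are all 1, so H_0 = Z.
  H_1: rank ker ∂_1 − rank ∂_2 = (21 − 6) − 13 = 2, and the invariant factors of ∂_2 are all 1, so H_1 = Z^2.
  H_2: rank ker ∂_2 − rank ∂_3 = (14 − 13) − 0 = 1, and there is no ∂_3, so H_2 = Z.

As a check, the Euler characteristic is 7 − 21 + 14 = 0, which agrees with 1 − 2 + 1 = 0.

H_0 = Z,  H_1 = Z^2,  H_2 = Z.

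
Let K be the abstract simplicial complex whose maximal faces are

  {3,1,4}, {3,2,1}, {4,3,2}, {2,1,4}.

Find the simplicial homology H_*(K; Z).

H_0 = Z,  H_1 = 0,  H_2 = Z.

Order the vertices as 1 < 2 < 3 < 4. Listing each simplex with vertices in this order, K has dimension 2 with simplices:

  0-simplices (4): [1], [2], [3], [4]
  1-simplices (6): [1,2], [1,3], [1,4], [2,3], [2,4], [3,4]
  2-simplices (4): [1,2,3], [1,2,4], [1,3,4], [2,3,4]

so the chain groups are C_0 ≅ Z^4, C_1 ≅ Z^6, C_2 ≅ Z^4.

The boundary map ∂_1: C_1 → C_0 is given by ∂[p,q] = [q] − [p].
As a 4×6 matrix over Z this has rank 3, with invariant factors (1,1,1).

∂_2: C_2 → C_1 sends each 2-simplex [p,q,r] to [q,r] − [p,r] + [p,q]. For instance
  ∂[1,2,3] = [2,3] − [1,3] + [1,2],
  ∂[1,3,4] = [3,4] − [1,4] + [1,3].
This gives a 6×4 integer matrix of rank 3; reducing to Smith normal form yields diagonal entries (1,1,1).

Reading off H_k = ker ∂_k / im ∂_{k+1}:

  H_0: rank C_0 − rank ∂_1 = 4 − 3 = 1, and the invariant factors of ∂_1 are all 1, so H_0 ≅ Z.
  H_1: rank ker ∂_1 − rank ∂_2 = (6 − 3) − 3 = 0, and the invariant factors of ∂_2 are all 1, so H_1 ≅ 0.
  H_2: rank ker ∂_2 − rank ∂_3 = (4 − 3) − 0 = 1, and there is no ∂_3, so H_2 ≅ Z.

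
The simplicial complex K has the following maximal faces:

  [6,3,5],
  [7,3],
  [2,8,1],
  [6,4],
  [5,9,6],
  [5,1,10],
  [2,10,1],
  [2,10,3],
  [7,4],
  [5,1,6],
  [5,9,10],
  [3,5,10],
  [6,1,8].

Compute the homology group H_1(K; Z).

H_1 ≅ Z.

We work with the vertex ordering 1 < 2 < 3 < 4 < 5 < 6 < 7 < 8 < 9 < 10. The simplices of K, each written with vertices in increasing order, are:

  0-simplices (10): [1], [2], [3], [4], [5], [6], [7], [8], [9], [10]
  1-simplices (20): [1,2], [1,5], [1,6], [1,8], [1,10], [2,3], [2,8], [2,10], [3,5], [3,6], [3,7], [3,10], [4,6], [4,7], [5,6], [5,9], [5,10], [6,8], [6,9], [9,10]
  2-simplices (10): [1,2,8], [1,2,10], [1,5,6], [1,5,10], [1,6,8], [2,3,10], [3,5,6], [3,5,10], [5,6,9], [5,9,10]

Hence C_0 ≅ Z^10, C_1 ≅ Z^20, C_2 ≅ Z^10.

The boundary map ∂_1: C_1 → C_0 maps an edge to its endpoints' difference, ∂[p,q] = q − p.
The 10×20 boundary matrix has rank 9 and Smith normal form diag(1,1,1,1,1,1,1,1,1).

∂_2: C_2 → C_1 acts by ∂[p,q,r] = [q,r] − [p,r] + [p,q]. For instance
  ∂[2,3,10] = [3,10] − [2,10] + [2,3],
  ∂[1,5,6] = [5,6] − [1,6] + [1,5].
The 20×10 boundary matrix has rank 10 and Smith normal form diag(1,1,1,1,1,1,1,1,1,1).

Now H_k = ker ∂_k / im ∂_{k+1}, so:

  H_1: rank ker ∂_1 − rank ∂_2 = (20 − 9) − 10 = 1, and the invariant factors of ∂_2 are all 1, so H_1 = Z.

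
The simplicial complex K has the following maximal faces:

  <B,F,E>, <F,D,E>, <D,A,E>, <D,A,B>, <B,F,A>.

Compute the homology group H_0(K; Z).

We work with the vertex ordering A < B < D < E < F. The simplices of K, each written with vertices in increasing order, are:

  0-simplices (5): A, B, D, E, F
  1-simplices (10): AB, AD, AE, AF, BD, BE, BF, DE, DF, EF
  2-simplices (5): ABD, ABF, ADE, BEF, DEF

giving chain groups C_0 ≅ Z^5, C_1 ≅ Z^10, C_2 ≅ Z^5.

∂_1: C_1 → C_0 sends each edge [p,q] (with p < q) to q − p.
As a 5×10 matrix over Z this has rank 4, with invariant factors (1,1,1,1).

∂_2: C_2 → C_1 acts by ∂[p,q,r] = [q,r] − [p,r] + [p,q]. For instance
  ∂ABF = BF − AF + AB,
  ∂ADE = DE − AE + AD.
As a 10×5 matrix over Z this has rank 5, with invariant factors (1,1,1,1,1).

Now H_k = ker ∂_k / im ∂_{k+1}, so:

  H_0: rank C_0 − rank ∂_1 = 5 − 4 = 1, and the invariant factors of ∂_1 are all 1, so H_0 ≅ Z.

H_0 ≅ Z.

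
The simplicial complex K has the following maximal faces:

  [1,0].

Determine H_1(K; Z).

H_1 = 0.

We work with the vertex ordering 0 < 1. The simplices of K, each written with vertices in increasing order, are:

  0-simplices (2): [0], [1]
  1-simplices (1): [0,1]

Hence C_0 ≅ Z^2, C_1 ≅ Z^1.

The boundary map ∂_1: C_1 → C_0 maps an edge to its endpoints' difference, ∂[p,q] = q − p.
The resulting 2×1 matrix has rank 1, and its Smith normal form has invariant factors (1).

Reading off H_k = ker ∂_k / im ∂_{k+1}:

  H_1: rank ker ∂_1 − rank ∂_2 = (1 − 1) − 0 = 0, and there is no ∂_2, so H_1 ≅ 0.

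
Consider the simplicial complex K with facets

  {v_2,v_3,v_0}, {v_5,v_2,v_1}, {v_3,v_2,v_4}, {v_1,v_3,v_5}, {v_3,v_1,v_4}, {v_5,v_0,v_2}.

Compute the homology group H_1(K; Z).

Fix the vertex order v_0 < v_1 < v_2 < v_3 < v_4 < v_5 and write every simplex with vertices in increasing order. Then dim K = 2 and the simplices of K are:

  0-simplices (6): [v_0], [v_1], [v_2], [v_3], [v_4], [v_5]
  1-simplices (12): [v_0,v_2], [v_0,v_3], [v_0,v_5], [v_1,v_2], [v_1,v_3], [v_1,v_4], [v_1,v_5], [v_2,v_3], [v_2,v_4], [v_2,v_5], [v_3,v_4], [v_3,v_5]
  2-simplices (6): [v_0,v_2,v_3], [v_0,v_2,v_5], [v_1,v_2,v_5], [v_1,v_3,v_4], [v_1,v_3,v_5], [v_2,v_3,v_4]

giving chain groups C_0 ≅ Z^6, C_1 ≅ Z^12, C_2 ≅ Z^6.

Boundary ∂_1: C_1 → C_0 sends each edge [p,q] (with p < q) to q − p.
As a 6×12 matrix over Z this has rank 5, with invariant factors (1,1,1,1,1).

∂_2: C_2 → C_1 acts by ∂[p,q,r] = [q,r] − [p,r] + [p,q]. For instance
  ∂[v_1,v_2,v_5] = [v_2,v_5] − [v_1,v_5] + [v_1,v_2],
  ∂[v_1,v_3,v_5] = [v_3,v_5] − [v_1,v_5] + [v_1,v_3].
The resulting 12×6 matrix has rank 6, and its Smith normal form has invariant factors (1,1,1,1,1,1).

Reading off H_k = ker ∂_k / im ∂_{k+1}:

  H_1: rank ker ∂_1 − rank ∂_2 = (12 − 5) − 6 = 1, and the invariant factors of ∂_2 are all 1, so H_1 ≅ Z.

(K is a triangulation of the cylinder S^1 x I.)

H_1 ≅ Z.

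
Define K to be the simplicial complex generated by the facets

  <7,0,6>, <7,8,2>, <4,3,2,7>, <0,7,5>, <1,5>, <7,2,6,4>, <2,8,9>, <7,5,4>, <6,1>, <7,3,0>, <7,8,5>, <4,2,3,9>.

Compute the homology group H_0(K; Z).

H_0 = Z.

Take the total order 0 < 1 < 2 < 3 < 4 < 5 < 6 < 7 < 8 < 9 on the vertex set. Then K (dimension 3) consists of the simplices:

  0-simplices (10): [0], [1], [2], [3], [4], [5], [6], [7], [8], [9]
  1-simplices (24): (24 of them)
  2-simplices (17): [0,3,7], [0,5,7], [0,6,7], [2,3,4], [2,3,7], [2,3,9], [2,4,6], [2,4,7], [2,4,9], [2,6,7], [2,7,8], [2,8,9], [3,4,7], [3,4,9], [4,5,7], [4,6,7], [5,7,8]
  3-simplices (3): [2,3,4,7], [2,3,4,9], [2,4,6,7]

so the chain groups are C_0 ≅ Z^10, C_1 ≅ Z^24, C_2 ≅ Z^17, C_3 ≅ Z^3.

The boundary map ∂_1: C_1 → C_0 maps an edge to its endpoints' difference, ∂[p,q] = q − p. For instance
  ∂[0,3] = [3] − [0].
This gives a 10×24 integer matrix of rank 9; reducing to Smith normal form yields diagonal entries (1,1,1,1,1,1,1,1,1).

∂_2: C_2 → C_1 acts by ∂[p,q,r] = [q,r] − [p,r] + [p,q]. For instance
  ∂[5,7,8] = [7,8] − [5,8] + [5,7],
  ∂[3,4,9] = [4,9] − [3,9] + [3,4].
The resulting 24×17 matrix has rank 14, and its Smith normal form has invariant factors (1,1,1,1,1,1,1,1,1,1,1,1,1,1).

Boundary ∂_3: C_3 → C_2 sends each 3-simplex σ to the alternating sum Σ_i (−1)^i (σ with its i-th vertex removed). For instance
  ∂[2,4,6,7] = [4,6,7] − [2,6,7] + [2,4,7] − [2,4,6],
  ∂[2,3,4,9] = [3,4,9] − [2,4,9] + [2,3,9] − [2,3,4].
The 17×3 boundary matrix has rank 3 and Smith normal form diag(1,1,1).

Computing H_k = (kernel of ∂_k) / (image of ∂_{k+1}):

  H_0: rank C_0 − rank ∂_1 = 10 − 9 = 1, and the invariant factors of ∂_1 are all 1, so H_0 = Z.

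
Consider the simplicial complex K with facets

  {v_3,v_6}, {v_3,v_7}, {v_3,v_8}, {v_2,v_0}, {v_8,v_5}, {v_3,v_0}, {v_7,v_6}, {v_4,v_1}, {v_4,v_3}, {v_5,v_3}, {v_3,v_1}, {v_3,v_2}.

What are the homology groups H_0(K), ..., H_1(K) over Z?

Take the total order v_0 < v_1 < v_2 < v_3 < v_4 < v_5 < v_6 < v_7 < v_8 on the vertex set. Then K (dimension 1) consists of the simplices:

  0-simplices (9): [v_0], [v_1], [v_2], [v_3], [v_4], [v_5], [v_6], [v_7], [v_8]
  1-simplices (12): [v_0,v_2], [v_0,v_3], [v_1,v_3], [v_1,v_4], [v_2,v_3], [v_3,v_4], [v_3,v_5], [v_3,v_6], [v_3,v_7], [v_3,v_8], [v_5,v_8], [v_6,v_7]

so the chain groups are C_0 ≅ Z^9, C_1 ≅ Z^12.

The boundary map ∂_1: C_1 → C_0 is given by ∂[p,q] = [q] − [p]. For instance
  ∂[v_5,v_8] = [v_8] − [v_5].
As a 9×12 matrix over Z this has rank 8, with invariant factors (1,1,1,1,1,1,1,1).

From H_k ≅ ker(∂_k) / im(∂_{k+1}) we obtain:

  H_0: rank C_0 − rank ∂_1 = 9 − 8 = 1, and the invariant factors of ∂_1 are all 1, so H_0 = Z.
  H_1: rank ker ∂_1 − rank ∂_2 = (12 − 8) − 0 = 4, and there is no ∂_2, so H_1 = Z^4.

H_0 ≅ Z,  H_1 ≅ Z^4.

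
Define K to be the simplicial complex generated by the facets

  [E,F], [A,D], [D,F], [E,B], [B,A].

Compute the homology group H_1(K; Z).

K has 5 vertices, 5 edges.
rank ∂_1 = 4, rank ∂_2 = 0 ⇒ b_1 = 5 − 4 − 0 = 1. So H_1 ≅ Z.

H_1 ≅ Z.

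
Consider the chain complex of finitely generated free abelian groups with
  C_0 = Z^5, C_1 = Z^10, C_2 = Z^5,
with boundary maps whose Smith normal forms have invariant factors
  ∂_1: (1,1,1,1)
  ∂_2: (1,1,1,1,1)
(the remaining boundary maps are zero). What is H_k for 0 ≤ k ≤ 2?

H_0 ≅ Z,  H_1 ≅ Z,  H_2 = 0.

H_0: b_0 = 5 − 0 − 4 = 1; torsion from ∂_1 factors > 1: none. So H_0 ≅ Z.
H_1: b_1 = 10 − 4 − 5 = 1; torsion from ∂_2 factors > 1: none. So H_1 ≅ Z.
H_2: b_2 = 5 − 5 − 0 = 0; torsion from ∂_3 factors > 1: none. So H_2 ≅ 0.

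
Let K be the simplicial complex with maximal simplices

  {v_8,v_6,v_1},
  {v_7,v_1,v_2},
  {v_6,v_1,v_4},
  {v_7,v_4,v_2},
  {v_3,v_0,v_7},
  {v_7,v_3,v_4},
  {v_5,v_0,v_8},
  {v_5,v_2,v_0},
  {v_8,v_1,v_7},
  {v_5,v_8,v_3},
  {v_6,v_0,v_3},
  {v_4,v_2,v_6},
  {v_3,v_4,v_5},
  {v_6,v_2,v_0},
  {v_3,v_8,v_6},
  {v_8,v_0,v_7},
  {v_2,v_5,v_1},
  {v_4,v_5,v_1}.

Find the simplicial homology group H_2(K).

H_2 = 0.

K has 9 vertices, 27 edges, 18 triangles.
rank ∂_2 = 18, rank ∂_3 = 0 ⇒ b_2 = 18 − 18 − 0 = 0. So H_2 ≅ 0.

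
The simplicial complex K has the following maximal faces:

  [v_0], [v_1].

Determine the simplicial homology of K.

Fix the vertex order v_0 < v_1 and write every simplex with vertices in increasing order. Then dim K = 0 and the simplices of K are:

  0-simplices (2): [v_0], [v_1]

giving chain groups C_0 ≅ Z^2.

Now H_k = ker ∂_k / im ∂_{k+1}, so:

  H_0: rank C_0 − rank ∂_1 = 2 − 0 = 2, and there is no ∂_1, so H_0 ≅ Z^2.

H_0 = Z^2.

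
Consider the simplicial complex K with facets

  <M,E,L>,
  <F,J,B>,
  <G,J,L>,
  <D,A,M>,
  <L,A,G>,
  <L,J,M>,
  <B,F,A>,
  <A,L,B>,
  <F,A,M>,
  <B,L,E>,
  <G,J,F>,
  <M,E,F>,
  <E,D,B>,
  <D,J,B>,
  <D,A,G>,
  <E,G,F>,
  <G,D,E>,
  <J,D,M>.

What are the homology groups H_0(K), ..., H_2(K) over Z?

K has 9 vertices, 27 edges, 18 triangles.
rank ∂_0 = 0, rank ∂_1 = 8 ⇒ b_0 = 9 − 0 − 8 = 1; all invariant factors of ∂_1 are 1 so no torsion. So H_0 = Z.
rank ∂_1 = 8, rank ∂_2 = 17 ⇒ b_1 = 27 − 8 − 17 = 2; all invariant factors of ∂_2 are 1 so no torsion. So H_1 = Z^2.
rank ∂_2 = 17, rank ∂_3 = 0 ⇒ b_2 = 18 − 17 − 0 = 1. So H_2 = Z.

H_0 ≅ Z,  H_1 ≅ Z^2,  H_2 ≅ Z.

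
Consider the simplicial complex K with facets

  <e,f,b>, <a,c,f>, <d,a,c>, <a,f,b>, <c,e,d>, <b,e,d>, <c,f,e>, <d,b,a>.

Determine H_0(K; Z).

Order the vertices as a < b < c < d < e < f. Listing each simplex with vertices in this order, K has dimension 2 with simplices:

  0-simplices (6): a, b, c, d, e, f
  1-simplices (12): ab, ac, ad, af, bd, be, bf, cd, ce, cf, de, ef
  2-simplices (8): abd, abf, acd, acf, bde, bef, cde, cef

so the chain groups are C_0 ≅ Z^6, C_1 ≅ Z^12, C_2 ≅ Z^8.

∂_1: C_1 → C_0 sends each edge [p,q] (with p < q) to q − p. For instance
  ∂be = e − b.
As a 6×12 matrix over Z this has rank 5, with invariant factors (1,1,1,1,1).

The boundary map ∂_2: C_2 → C_1 maps a triangle to the signed sum of its edges. For instance
  ∂cef = ef − cf + ce,
  ∂acd = cd − ad + ac.
The 12×8 boundary matrix has rank 7 and Smith normal form diag(1,1,1,1,1,1,1).

Computing H_k = (kernel of ∂_k) / (image of ∂_{k+1}):

  H_0: rank C_0 − rank ∂_1 = 6 − 5 = 1, and the invariant factors of ∂_1 are all 1, so H_0 = Z.

H_0 = Z.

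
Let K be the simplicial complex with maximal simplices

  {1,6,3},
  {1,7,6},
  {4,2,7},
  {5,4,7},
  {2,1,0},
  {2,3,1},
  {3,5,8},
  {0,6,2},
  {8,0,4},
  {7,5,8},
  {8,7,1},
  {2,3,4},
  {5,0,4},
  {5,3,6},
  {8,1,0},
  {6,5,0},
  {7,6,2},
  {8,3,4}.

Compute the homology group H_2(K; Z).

Order the vertices as 0 < 1 < 2 < 3 < 4 < 5 < 6 < 7 < 8. Listing each simplex with vertices in this order, K has dimension 2 with simplices:

  0-simplices (9): [0], [1], [2], [3], [4], [5], [6], [7], [8]
  1-simplices (27): (27 of them)
  2-simplices (18): [0,1,2], [0,1,8], [0,2,6], [0,4,5], [0,4,8], [0,5,6], [1,2,3], [1,3,6], [1,6,7], [1,7,8], [2,3,4], [2,4,7], [2,6,7], [3,4,8], [3,5,6], [3,5,8], [4,5,7], [5,7,8]

giving chain groups C_0 ≅ Z^9, C_1 ≅ Z^27, C_2 ≅ Z^18.

∂_1: C_1 → C_0 sends each edge [p,q] (with p < q) to q − p.
As a 9×27 matrix over Z this has rank 8, with invariant factors (1,1,1,1,1,1,1,1).

∂_2: C_2 → C_1 maps a triangle to the signed sum of its edges. For instance
  ∂[3,5,8] = [5,8] − [3,8] + [3,5],
  ∂[5,7,8] = [7,8] − [5,8] + [5,7].
As a 27×18 matrix over Z this has rank 18, with invariant factors (1,1,1,1,1,1,1,1,1,1,1,1,1,1,1,1,1,2).

Now H_k = ker ∂_k / im ∂_{k+1}, so:

  H_2: rank ker ∂_2 − rank ∂_3 = (18 − 18) − 0 = 0, and there is no ∂_3, so H_2 = 0.

H_2 ≅ 0.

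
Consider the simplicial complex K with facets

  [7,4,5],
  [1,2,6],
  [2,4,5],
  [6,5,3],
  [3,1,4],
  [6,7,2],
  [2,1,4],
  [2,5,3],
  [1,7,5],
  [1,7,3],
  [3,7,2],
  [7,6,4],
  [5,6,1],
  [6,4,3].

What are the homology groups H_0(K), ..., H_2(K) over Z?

Order the vertices as 1 < 2 < 3 < 4 < 5 < 6 < 7. Listing each simplex with vertices in this order, K has dimension 2 with simplices:

  0-simplices (7): [1], [2], [3], [4], [5], [6], [7]
  1-simplices (21): [1,2], [1,3], [1,4], [1,5], [1,6], [1,7], [2,3], [2,4], [2,5], [2,6], [2,7], [3,4], [3,5], [3,6], [3,7], [4,5], [4,6], [4,7], [5,6], [5,7], [6,7]
  2-simplices (14): [1,2,4], [1,2,6], [1,3,4], [1,3,7], [1,5,6], [1,5,7], [2,3,5], [2,3,7], [2,4,5], [2,6,7], [3,4,6], [3,5,6], [4,5,7], [4,6,7]

so the chain groups are C_0 ≅ Z^7, C_1 ≅ Z^21, C_2 ≅ Z^14.

∂_1: C_1 → C_0 maps an edge to its endpoints' difference, ∂[p,q] = q − p.
The resulting 7×21 matrix has rank 6, and its Smith normal form has invariant factors (1,1,1,1,1,1).

Boundary ∂_2: C_2 → C_1 acts by ∂[p,q,r] = [q,r] − [p,r] + [p,q]. For instance
  ∂[3,5,6] = [5,6] − [3,6] + [3,5],
  ∂[1,3,4] = [3,4] − [1,4] + [1,3].
The resulting 21×14 matrix has rank 13, and its Smith normal form has invariant factors (1,1,1,1,1,1,1,1,1,1,1,1,1).

Computing H_k = (kernel of ∂_k) / (image of ∂_{k+1}):

  H_0: rank C_0 − rank ∂_1 = 7 − 6 = 1, and the invariant factors of ∂_1 are all 1, so H_0 ≅ Z.
  H_1: rank ker ∂_1 − rank ∂_2 = (21 − 6) − 13 = 2, and the invariant factors of ∂_2 are all 1, so H_1 ≅ Z^2.
  H_2: rank ker ∂_2 − rank ∂_3 = (14 − 13) − 0 = 1, and there is no ∂_3, so H_2 ≅ Z.

H_0 ≅ Z,  H_1 ≅ Z^2,  H_2 ≅ Z.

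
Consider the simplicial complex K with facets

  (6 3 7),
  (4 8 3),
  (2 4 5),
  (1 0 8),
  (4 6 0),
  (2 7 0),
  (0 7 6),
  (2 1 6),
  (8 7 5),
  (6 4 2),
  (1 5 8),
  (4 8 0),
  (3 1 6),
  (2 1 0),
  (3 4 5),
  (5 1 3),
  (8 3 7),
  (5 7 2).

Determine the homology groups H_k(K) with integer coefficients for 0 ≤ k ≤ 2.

H_0 = Z,  H_1 = Z ⊕ Z/2,  H_2 = 0.

Take the total order 0 < 1 < 2 < 3 < 4 < 5 < 6 < 7 < 8 on the vertex set. Then K (dimension 2) consists of the simplices:

  0-simplices (9): [0], [1], [2], [3], [4], [5], [6], [7], [8]
  1-simplices (27): (27 of them)
  2-simplices (18): [0,1,2], [0,1,8], [0,2,7], [0,4,6], [0,4,8], [0,6,7], [1,2,6], [1,3,5], [1,3,6], [1,5,8], [2,4,5], [2,4,6], [2,5,7], [3,4,5], [3,4,8], [3,6,7], [3,7,8], [5,7,8]

giving chain groups C_0 ≅ Z^9, C_1 ≅ Z^27, C_2 ≅ Z^18.

The boundary map ∂_1: C_1 → C_0 maps an edge to its endpoints' difference, ∂[p,q] = q − p. For instance
  ∂[4,6] = [6] − [4].
As a 9×27 matrix over Z this has rank 8, with invariant factors (1,1,1,1,1,1,1,1).

∂_2: C_2 → C_1 acts by ∂[p,q,r] = [q,r] − [p,r] + [p,q]. For instance
  ∂[0,6,7] = [6,7] − [0,7] + [0,6],
  ∂[3,7,8] = [7,8] − [3,8] + [3,7].
The resulting 27×18 matrix has rank 18, and its Smith normal form has invariant factors (1,1,1,1,1,1,1,1,1,1,1,1,1,1,1,1,1,2).

Reading off H_k = ker ∂_k / im ∂_{k+1}:

  H_0: rank C_0 − rank ∂_1 = 9 − 8 = 1, and the invariant factors of ∂_1 are all 1, so H_0 ≅ Z.
  H_1: rank ker ∂_1 − rank ∂_2 = (27 − 8) − 18 = 1, and ∂_2 has invariant factor 2 > 1, so H_1 ≅ Z ⊕ Z/2.
  H_2: rank ker ∂_2 − rank ∂_3 = (18 − 18) − 0 = 0, and there is no ∂_3, so H_2 ≅ 0.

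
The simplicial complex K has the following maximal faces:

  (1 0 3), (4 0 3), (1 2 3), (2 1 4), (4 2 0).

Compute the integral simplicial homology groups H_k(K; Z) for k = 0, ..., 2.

H_0 ≅ Z,  H_1 ≅ Z,  H_2 = 0.

K has 5 vertices, 10 edges, 5 triangles.
rank ∂_0 = 0, rank ∂_1 = 4 ⇒ b_0 = 5 − 0 − 4 = 1; all invariant factors of ∂_1 are 1 so no torsion. So H_0 ≅ Z.
rank ∂_1 = 4, rank ∂_2 = 5 ⇒ b_1 = 10 − 4 − 5 = 1; all invariant factors of ∂_2 are 1 so no torsion. So H_1 ≅ Z.
rank ∂_2 = 5, rank ∂_3 = 0 ⇒ b_2 = 5 − 5 − 0 = 0. So H_2 ≅ 0.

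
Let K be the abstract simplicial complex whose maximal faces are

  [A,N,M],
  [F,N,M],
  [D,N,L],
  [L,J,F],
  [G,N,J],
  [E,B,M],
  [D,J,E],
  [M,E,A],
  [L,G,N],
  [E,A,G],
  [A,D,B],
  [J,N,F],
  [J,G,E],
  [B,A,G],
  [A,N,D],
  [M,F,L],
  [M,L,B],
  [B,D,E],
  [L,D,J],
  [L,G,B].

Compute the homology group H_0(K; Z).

H_0 ≅ Z.

We work with the vertex ordering A < B < D < E < F < G < J < L < M < N. The simplices of K, each written with vertices in increasing order, are:

  0-simplices (10): A, B, D, E, F, G, J, L, M, N
  1-simplices (30): AB, AD, AE, AG, AM, AN, BD, BE, BG, BL, BM, DE, DJ, DL, DN, EG, EJ, EM, FJ, FL, FM, FN, GJ, GL, GN, JL, JN, LM, LN, MN
  2-simplices (20): ABD, ABG, ADN, AEG, AEM, AMN, BDE, BEM, BGL, BLM, DEJ, DJL, DLN, EGJ, FJL, FJN, FLM, FMN, GJN, GLN

giving chain groups C_0 ≅ Z^10, C_1 ≅ Z^30, C_2 ≅ Z^20.

The boundary map ∂_1: C_1 → C_0 is given by ∂[p,q] = [q] − [p].
The 10×30 boundary matrix has rank 9 and Smith normal form diag(1,1,1,1,1,1,1,1,1).

Boundary ∂_2: C_2 → C_1 acts by ∂[p,q,r] = [q,r] − [p,r] + [p,q]. For instance
  ∂ADN = DN − AN + AD,
  ∂BGL = GL − BL + BG.
The 30×20 boundary matrix has rank 20 and Smith normal form diag(1,1,1,1,1,1,1,1,1,1,1,1,1,1,1,1,1,1,1,2).

From H_k ≅ ker(∂_k) / im(∂_{k+1}) we obtain:

  H_0: rank C_0 − rank ∂_1 = 10 − 9 = 1, and the invariant factors of ∂_1 are all 1, so H_0 ≅ Z.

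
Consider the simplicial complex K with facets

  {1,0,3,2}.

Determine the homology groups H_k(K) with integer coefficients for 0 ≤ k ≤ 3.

H_0 ≅ Z,  H_1 = 0,  H_2 = 0,  H_3 = 0.

Fix the vertex order 0 < 1 < 2 < 3 and write every simplex with vertices in increasing order. Then dim K = 3 and the simplices of K are:

  0-simplices (4): [0], [1], [2], [3]
  1-simplices (6): [0,1], [0,2], [0,3], [1,2], [1,3], [2,3]
  2-simplices (4): [0,1,2], [0,1,3], [0,2,3], [1,2,3]
  3-simplices (1): [0,1,2,3]

so the chain groups are C_0 ≅ Z^4, C_1 ≅ Z^6, C_2 ≅ Z^4, C_3 ≅ Z^1.

Boundary ∂_1: C_1 → C_0 is given by ∂[p,q] = [q] − [p]. For instance
  ∂[1,2] = [2] − [1].
As a 4×6 matrix over Z this has rank 3, with invariant factors (1,1,1).

∂_2: C_2 → C_1 acts by ∂[p,q,r] = [q,r] − [p,r] + [p,q]. For instance
  ∂[0,2,3] = [2,3] − [0,3] + [0,2],
  ∂[0,1,2] = [1,2] − [0,2] + [0,1].
This gives a 6×4 integer matrix of rank 3; reducing to Smith normal form yields diagonal entries (1,1,1).

The boundary map ∂_3: C_3 → C_2 sends each 3-simplex σ to the alternating sum Σ_i (−1)^i (σ with its i-th vertex removed). For instance
  ∂[0,1,2,3] = [1,2,3] − [0,2,3] + [0,1,3] − [0,1,2].
As a 4×1 matrix over Z this has rank 1, with invariant factors (1).

Computing H_k = (kernel of ∂_k) / (image of ∂_{k+1}):

  H_0: rank C_0 − rank ∂_1 = 4 − 3 = 1, and the invariant factors of ∂_1 are all 1, so H_0 = Z.
  H_1: rank ker ∂_1 − rank ∂_2 = (6 − 3) − 3 = 0, and the invariant factors of ∂_2 are all 1, so H_1 = 0.
  H_2: rank ker ∂_2 − rank ∂_3 = (4 − 3) − 1 = 0, and the invariant factors of ∂_3 are all 1, so H_2 = 0.
  H_3: rank ker ∂_3 − rank ∂_4 = (1 − 1) − 0 = 0, and there is no ∂_4, so H_3 = 0.

(K is a triangulation of the 3-simplex.)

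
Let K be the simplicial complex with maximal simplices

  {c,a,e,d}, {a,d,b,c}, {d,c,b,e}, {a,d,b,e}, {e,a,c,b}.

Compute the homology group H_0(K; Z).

Take the total order a < b < c < d < e on the vertex set. Then K (dimension 3) consists of the simplices:

  0-simplices (5): a, b, c, d, e
  1-simplices (10): ab, ac, ad, ae, bc, bd, be, cd, ce, de
  2-simplices (10): abc, abd, abe, acd, ace, ade, bcd, bce, bde, cde
  3-simplices (5): abcd, abce, abde, acde, bcde

so the chain groups are C_0 ≅ Z^5, C_1 ≅ Z^10, C_2 ≅ Z^10, C_3 ≅ Z^5.

∂_1: C_1 → C_0 maps an edge to its endpoints' difference, ∂[p,q] = q − p.
This gives a 5×10 integer matrix of rank 4; reducing to Smith normal form yields diagonal entries (1,1,1,1).

Boundary ∂_2: C_2 → C_1 maps a triangle to the signed sum of its edges. For instance
  ∂abe = be − ae + ab,
  ∂bce = ce − be + bc.
The 10×10 boundary matrix has rank 6 and Smith normal form diag(1,1,1,1,1,1).

∂_3: C_3 → C_2 sends each 3-simplex σ to the alternating sum Σ_i (−1)^i (σ with its i-th vertex removed). For instance
  ∂acde = cde − ade + ace − acd,
  ∂abcd = bcd − acd + abd − abc.
The resulting 10×5 matrix has rank 4, and its Smith normal form has invariant factors (1,1,1,1).

Now H_k = ker ∂_k / im ∂_{k+1}, so:

  H_0: rank C_0 − rank ∂_1 = 5 − 4 = 1, and the invariant factors of ∂_1 are all 1, so H_0 = Z.

H_0 = Z.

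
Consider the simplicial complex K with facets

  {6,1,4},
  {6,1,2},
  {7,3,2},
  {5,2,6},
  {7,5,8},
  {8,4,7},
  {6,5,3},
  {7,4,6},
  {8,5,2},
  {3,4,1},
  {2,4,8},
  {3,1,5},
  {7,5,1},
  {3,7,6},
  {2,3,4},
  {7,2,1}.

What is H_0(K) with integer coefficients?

H_0 = Z.

Take the total order 1 < 2 < 3 < 4 < 5 < 6 < 7 < 8 on the vertex set. Then K (dimension 2) consists of the simplices:

  0-simplices (8): [1], [2], [3], [4], [5], [6], [7], [8]
  1-simplices (24): (24 of them)
  2-simplices (16): [1,2,6], [1,2,7], [1,3,4], [1,3,5], [1,4,6], [1,5,7], [2,3,4], [2,3,7], [2,4,8], [2,5,6], [2,5,8], [3,5,6], [3,6,7], [4,6,7], [4,7,8], [5,7,8]

giving chain groups C_0 ≅ Z^8, C_1 ≅ Z^24, C_2 ≅ Z^16.

The boundary map ∂_1: C_1 → C_0 is given by ∂[p,q] = [q] − [p]. For instance
  ∂[4,7] = [7] − [4].
The 8×24 boundary matrix has rank 7 and Smith normal form diag(1,1,1,1,1,1,1).

∂_2: C_2 → C_1 maps a triangle to the signed sum of its edges. For instance
  ∂[1,3,4] = [3,4] − [1,4] + [1,3],
  ∂[3,5,6] = [5,6] − [3,6] + [3,5].
The 24×16 boundary matrix has rank 15 and Smith normal form diag(1,1,1,1,1,1,1,1,1,1,1,1,1,1,1).

From H_k ≅ ker(∂_k) / im(∂_{k+1}) we obtain:

  H_0: rank C_0 − rank ∂_1 = 8 − 7 = 1, and the invariant factors of ∂_1 are all 1, so H_0 ≅ Z.

(K is a triangulation of the torus T^2.)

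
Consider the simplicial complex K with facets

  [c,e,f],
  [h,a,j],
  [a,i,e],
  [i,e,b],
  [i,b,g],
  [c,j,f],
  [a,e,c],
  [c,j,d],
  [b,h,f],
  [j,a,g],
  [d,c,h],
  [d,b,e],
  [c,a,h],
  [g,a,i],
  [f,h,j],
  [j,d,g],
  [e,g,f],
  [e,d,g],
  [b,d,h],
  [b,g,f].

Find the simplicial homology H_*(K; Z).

Take the total order a < b < c < d < e < f < g < h < i < j on the vertex set. Then K (dimension 2) consists of the simplices:

  0-simplices (10): a, b, c, d, e, f, g, h, i, j
  1-simplices (30): ac, ae, ag, ah, ai, aj, bd, be, bf, bg, bh, bi, cd, ce, cf, ch, cj, de, dg, dh, dj, ef, eg, ei, fg, fh, fj, gi, gj, hj
  2-simplices (20): ace, ach, aei, agi, agj, ahj, bde, bdh, bei, bfg, bfh, bgi, cdh, cdj, cef, cfj, deg, dgj, efg, fhj

so the chain groups are C_0 ≅ Z^10, C_1 ≅ Z^30, C_2 ≅ Z^20.

∂_1: C_1 → C_0 sends each edge [p,q] (with p < q) to q − p.
As a 10×30 matrix over Z this has rank 9, with invariant factors (1,1,1,1,1,1,1,1,1).

Boundary ∂_2: C_2 → C_1 sends each 2-simplex [p,q,r] to [q,r] − [p,r] + [p,q]. For instance
  ∂dgj = gj − dj + dg,
  ∂agj = gj − aj + ag.
The 30×20 boundary matrix has rank 20 and Smith normal form diag(1,1,1,1,1,1,1,1,1,1,1,1,1,1,1,1,1,1,1,2).

Reading off H_k = ker ∂_k / im ∂_{k+1}:

  H_0: rank C_0 − rank ∂_1 = 10 − 9 = 1, and the invariant factors of ∂_1 are all 1, so H_0 = Z.
  H_1: rank ker ∂_1 − rank ∂_2 = (30 − 9) − 20 = 1, and ∂_2 has invariant factor 2 > 1, so H_1 = Z ⊕ Z/2Z.
  H_2: rank ker ∂_2 − rank ∂_3 = (20 − 20) − 0 = 0, and there is no ∂_3, so H_2 = 0.

(K is a triangulation of the Klein bottle.)

H_0 ≅ Z,  H_1 ≅ Z ⊕ Z/2Z,  H_2 = 0.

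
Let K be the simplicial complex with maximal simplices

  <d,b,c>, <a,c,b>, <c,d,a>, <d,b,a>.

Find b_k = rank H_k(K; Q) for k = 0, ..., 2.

b_0 = 1, b_1 = 0, b_2 = 1.

We work with the vertex ordering a < b < c < d. The simplices of K, each written with vertices in increasing order, are:

  0-simplices (4): a, b, c, d
  1-simplices (6): ab, ac, ad, bc, bd, cd
  2-simplices (4): abc, abd, acd, bcd

Hence C_0 ≅ Z^4, C_1 ≅ Z^6, C_2 ≅ Z^4.

∂_1: C_1 → C_0 maps an edge to its endpoints' difference, ∂[p,q] = q − p. For instance
  ∂bc = c − b.
As a 4×6 matrix over Z this has rank 3, with invariant factors (1,1,1).

The boundary map ∂_2: C_2 → C_1 sends each 2-simplex [p,q,r] to [q,r] − [p,r] + [p,q]. For instance
  ∂bcd = cd − bd + bc,
  ∂acd = cd − ad + ac.
The resulting 6×4 matrix has rank 3, and its Smith normal form has invariant factors (1,1,1).

From H_k ≅ ker(∂_k) / im(∂_{k+1}) we obtain:

  H_0: rank C_0 − rank ∂_1 = 4 − 3 = 1, and the invariant factors of ∂_1 are all 1, so H_0 = Z.
  H_1: rank ker ∂_1 − rank ∂_2 = (6 − 3) − 3 = 0, and the invariant factors of ∂_2 are all 1, so H_1 = 0.
  H_2: rank ker ∂_2 − rank ∂_3 = (4 − 3) − 0 = 1, and there is no ∂_3, so H_2 = Z.

(K is a triangulation of the 2-sphere S^2.)

Hence the Betti numbers are b_0 = 1, b_1 = 0, b_2 = 1.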